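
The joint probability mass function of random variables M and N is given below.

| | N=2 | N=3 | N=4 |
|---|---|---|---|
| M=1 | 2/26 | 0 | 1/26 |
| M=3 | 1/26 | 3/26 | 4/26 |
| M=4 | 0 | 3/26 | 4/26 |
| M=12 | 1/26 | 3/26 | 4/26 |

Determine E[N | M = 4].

P(M = 4) = 7/26.
Σ N·P over the event = 3·(3/26) + 4·(4/26) = 25/26.
E[N | M = 4] = (25/26) / (7/26) = 25/7.

25/7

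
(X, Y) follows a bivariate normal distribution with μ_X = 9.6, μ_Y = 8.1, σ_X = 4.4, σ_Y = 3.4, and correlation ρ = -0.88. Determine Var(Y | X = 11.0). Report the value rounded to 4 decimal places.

The conditional variance in a bivariate normal is σ_Y²(1 − ρ²), independent of x.
Var(Y | X=11.0) = (3.4)²·(1 − (-0.88)²) = 11.56·0.2256 = 2.6079.

2.6079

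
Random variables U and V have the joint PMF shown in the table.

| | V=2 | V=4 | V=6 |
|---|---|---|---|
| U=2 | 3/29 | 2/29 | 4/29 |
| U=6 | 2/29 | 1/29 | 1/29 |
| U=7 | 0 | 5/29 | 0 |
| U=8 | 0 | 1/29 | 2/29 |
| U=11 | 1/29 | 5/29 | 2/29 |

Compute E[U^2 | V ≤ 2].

P(V ≤ 2) = 6/29.
Σ U^2·P over the event = 4·(3/29) + 36·(2/29) + 121·(1/29) = 205/29.
E[U^2 | V ≤ 2] = (205/29) / (6/29) = 205/6.

205/6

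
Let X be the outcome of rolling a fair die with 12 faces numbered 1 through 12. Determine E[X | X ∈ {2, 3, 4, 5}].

P(X ∈ {2, 3, 4, 5}) = 1/3.
Σ over the event: 2·1/12 + 3·1/12 + 4·1/12 + 5·1/12 = 7/6.
E[X | X ∈ {2, 3, 4, 5}] = (7/6) / (1/3) = 7/2.

7/2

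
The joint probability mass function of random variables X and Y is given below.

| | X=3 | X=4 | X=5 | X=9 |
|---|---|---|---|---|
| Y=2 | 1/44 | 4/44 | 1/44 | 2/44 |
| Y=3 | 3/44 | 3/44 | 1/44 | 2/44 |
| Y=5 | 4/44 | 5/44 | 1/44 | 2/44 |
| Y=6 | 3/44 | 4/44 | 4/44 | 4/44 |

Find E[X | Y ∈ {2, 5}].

97/20

P(Y ∈ {2, 5}) = 5/11.
Σ X·P over the event = 3·(1/44) + 3·(4/44) + 4·(4/44) + 4·(5/44) + 5·(1/44) + 5·(1/44) + 9·(2/44) + 9·(2/44) = 97/44.
E[X | Y ∈ {2, 5}] = (97/44) / (5/11) = 97/20.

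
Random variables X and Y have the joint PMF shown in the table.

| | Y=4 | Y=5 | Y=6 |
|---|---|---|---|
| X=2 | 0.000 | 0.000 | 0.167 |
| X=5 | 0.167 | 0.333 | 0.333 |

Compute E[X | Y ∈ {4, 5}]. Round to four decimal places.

5.0000

P(Y ∈ {4, 5}) = 0.500.
Σ X·P over the event = 5·(0.167) + 5·(0.333) = 2.500.
E[X | Y ∈ {4, 5}] = (2.500) / (0.500) = 5.0000.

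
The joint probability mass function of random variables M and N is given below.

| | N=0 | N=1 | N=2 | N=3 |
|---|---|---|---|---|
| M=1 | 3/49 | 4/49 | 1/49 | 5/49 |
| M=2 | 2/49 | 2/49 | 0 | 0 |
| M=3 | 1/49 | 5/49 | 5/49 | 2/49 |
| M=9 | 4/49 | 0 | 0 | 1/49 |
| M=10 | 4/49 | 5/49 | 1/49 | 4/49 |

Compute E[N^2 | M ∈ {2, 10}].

P(M ∈ {2, 10}) = 18/49.
Σ N^2·P over the event = 0·(2/49) + 1·(2/49) + 0·(4/49) + 1·(5/49) + 4·(1/49) + 9·(4/49) = 47/49.
E[N^2 | M ∈ {2, 10}] = (47/49) / (18/49) = 47/18.

47/18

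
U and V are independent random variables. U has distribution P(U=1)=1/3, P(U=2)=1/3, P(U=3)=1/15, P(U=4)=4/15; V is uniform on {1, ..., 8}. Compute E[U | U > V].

P(U > V) = 19/120.
Summing U·P(x,y) over outcomes with U > V gives 8/15.
E[U | U > V] = (8/15) / (19/120) = 64/19.

64/19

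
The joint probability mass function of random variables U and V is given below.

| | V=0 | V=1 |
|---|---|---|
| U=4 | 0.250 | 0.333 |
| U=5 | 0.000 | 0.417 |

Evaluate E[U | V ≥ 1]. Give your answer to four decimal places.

P(V ≥ 1) = 0.750.
Σ U·P over the event = 4·(0.333) + 5·(0.417) = 3.417.
E[U | V ≥ 1] = (3.417) / (0.750) = 4.5560.

4.5560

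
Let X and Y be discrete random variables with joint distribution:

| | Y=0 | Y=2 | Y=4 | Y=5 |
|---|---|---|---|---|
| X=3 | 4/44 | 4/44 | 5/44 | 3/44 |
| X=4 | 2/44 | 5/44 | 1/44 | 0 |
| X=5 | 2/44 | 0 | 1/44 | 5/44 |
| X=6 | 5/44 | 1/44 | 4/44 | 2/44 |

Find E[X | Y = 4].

48/11

P(Y = 4) = 1/4.
Summing X·P(X=x,Y=y) over the conditioning event gives 12/11.
E[X | Y = 4] = (12/11) / (1/4) = 48/11.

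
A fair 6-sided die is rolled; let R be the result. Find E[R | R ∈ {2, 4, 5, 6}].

17/4

P(R ∈ {2, 4, 5, 6}) = 2/3.
Σ over the event: 2·1/6 + 4·1/6 + 5·1/6 + 6·1/6 = 17/6.
E[R | R ∈ {2, 4, 5, 6}] = (17/6) / (2/3) = 17/4.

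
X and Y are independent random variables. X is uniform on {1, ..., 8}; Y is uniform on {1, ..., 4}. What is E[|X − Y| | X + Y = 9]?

4

Outcomes with X + Y = 9: (5,4), (6,3), (7,2), (8,1), each with probability 1/32.
E[|X − Y| | X + Y = 9] = (1 + 3 + 5 + 7) / 4 = 4.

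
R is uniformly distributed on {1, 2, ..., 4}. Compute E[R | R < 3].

3/2

Given R < 3, R is equally likely to be any of {1, 2}.
E[R | R < 3] = (1 + 2) / 2 = 3/2.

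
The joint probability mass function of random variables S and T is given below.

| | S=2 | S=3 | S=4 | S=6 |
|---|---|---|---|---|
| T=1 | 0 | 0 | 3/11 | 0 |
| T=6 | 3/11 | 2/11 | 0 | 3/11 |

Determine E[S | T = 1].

P(T = 1) = 3/11.
Σ S·P over the event = 4·(3/11) = 12/11.
E[S | T = 1] = (12/11) / (3/11) = 4.

4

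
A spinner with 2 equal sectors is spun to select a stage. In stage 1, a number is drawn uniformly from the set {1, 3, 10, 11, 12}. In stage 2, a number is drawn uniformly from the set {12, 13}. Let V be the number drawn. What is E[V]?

199/20

E[V | stage 1] = (1+3+10+11+12)/5 = 37/5.
E[V | stage 2] = (12+13)/2 = 25/2.
By the law of total expectation,
E[V] = (1/2)·(37/5) + (1/2)·(25/2) = 199/20.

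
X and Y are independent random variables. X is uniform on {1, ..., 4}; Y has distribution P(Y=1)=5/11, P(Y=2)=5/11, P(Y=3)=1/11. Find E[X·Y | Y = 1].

P(Y = 1) = 5/11.
Summing XY·P(x,y) over outcomes with Y = 1 gives 25/22.
E[X·Y | Y = 1] = (25/22) / (5/11) = 5/2.

5/2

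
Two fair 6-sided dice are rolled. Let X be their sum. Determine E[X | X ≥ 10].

P(X ≥ 10) = 1/6.
Σ over the event: 10·1/12 + 11·1/18 + 12·1/36 = 16/9.
E[X | X ≥ 10] = (16/9) / (1/6) = 32/3.

32/3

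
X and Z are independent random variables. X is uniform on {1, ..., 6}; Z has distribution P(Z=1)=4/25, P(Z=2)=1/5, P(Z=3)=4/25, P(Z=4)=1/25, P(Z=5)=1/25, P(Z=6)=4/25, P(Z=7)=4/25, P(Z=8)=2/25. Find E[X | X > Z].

P(X > Z) = 11/30.
Summing X·P(x,y) over outcomes with X > Z gives 247/150.
E[X | X > Z] = (247/150) / (11/30) = 247/55.

247/55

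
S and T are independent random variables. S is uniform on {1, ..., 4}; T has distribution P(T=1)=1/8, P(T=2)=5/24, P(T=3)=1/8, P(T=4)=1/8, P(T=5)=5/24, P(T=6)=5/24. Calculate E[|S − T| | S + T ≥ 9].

P(S + T ≥ 9) = 5/32.
Summing |S−T|·P(x,y) over outcomes with S + T ≥ 9 gives 5/16.
E[|S − T| | S + T ≥ 9] = (5/16) / (5/32) = 2.

2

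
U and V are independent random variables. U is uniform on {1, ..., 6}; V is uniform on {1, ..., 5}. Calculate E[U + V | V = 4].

15/2

Outcomes with V = 4: (1,4), (2,4), (3,4), (4,4), (5,4), (6,4), each with probability 1/30.
E[U + V | V = 4] = (5 + 6 + 7 + 8 + 9 + 10) / 6 = 15/2.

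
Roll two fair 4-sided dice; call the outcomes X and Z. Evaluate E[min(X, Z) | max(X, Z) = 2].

4/3

Outcomes with max(X, Z) = 2: (1,2), (2,1), (2,2), each with probability 1/16.
E[min(X, Z) | max(X, Z) = 2] = (1 + 1 + 2) / 3 = 4/3.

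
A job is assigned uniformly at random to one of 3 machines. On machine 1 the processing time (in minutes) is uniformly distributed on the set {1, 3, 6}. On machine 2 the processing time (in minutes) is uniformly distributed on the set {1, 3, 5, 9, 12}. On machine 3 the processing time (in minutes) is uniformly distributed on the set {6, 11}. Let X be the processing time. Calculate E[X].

E[X | machine 1] = (1+3+6)/3 = 10/3.
E[X | machine 2] = (1+3+5+9+12)/5 = 6.
E[X | machine 3] = (6+11)/2 = 17/2.
By the law of total expectation,
E[X] = (1/3)·(10/3) + (1/3)·(6) + (1/3)·(17/2) = 107/18.

107/18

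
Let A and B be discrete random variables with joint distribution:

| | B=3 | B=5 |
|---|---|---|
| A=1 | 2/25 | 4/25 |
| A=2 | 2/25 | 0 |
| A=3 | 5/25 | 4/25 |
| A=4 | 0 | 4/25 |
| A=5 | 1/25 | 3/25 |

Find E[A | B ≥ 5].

47/15

P(B ≥ 5) = 3/5.
Σ A·P over the event = 1·(4/25) + 3·(4/25) + 4·(4/25) + 5·(3/25) = 47/25.
E[A | B ≥ 5] = (47/25) / (3/5) = 47/15.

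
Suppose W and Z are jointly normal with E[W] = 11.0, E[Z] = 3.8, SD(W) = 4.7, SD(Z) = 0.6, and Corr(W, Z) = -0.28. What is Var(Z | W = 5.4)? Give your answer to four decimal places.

0.3318

Var(Z | W=x) = (1 − ρ²)·σ_Z².
Var(Z | W=5.4) = (0.6)²·(1 − (-0.28)²) = 0.36·0.9216 = 0.3318.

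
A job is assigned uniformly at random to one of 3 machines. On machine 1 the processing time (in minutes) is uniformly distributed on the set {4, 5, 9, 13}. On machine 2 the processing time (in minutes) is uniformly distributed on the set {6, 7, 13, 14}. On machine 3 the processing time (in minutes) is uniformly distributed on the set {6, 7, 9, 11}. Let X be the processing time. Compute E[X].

E[X | machine 1] = (4+5+9+13)/4 = 31/4.
E[X | machine 2] = (6+7+13+14)/4 = 10.
E[X | machine 3] = (6+7+9+11)/4 = 33/4.
E[X] = (1/3)·(31/4) + (1/3)·(10) + (1/3)·(33/4) = 26/3.

26/3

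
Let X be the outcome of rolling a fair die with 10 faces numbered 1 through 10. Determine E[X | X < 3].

Given X < 3, X is equally likely to be any of {1, 2}.
E[X | X < 3] = (1 + 2) / 2 = 3/2.

3/2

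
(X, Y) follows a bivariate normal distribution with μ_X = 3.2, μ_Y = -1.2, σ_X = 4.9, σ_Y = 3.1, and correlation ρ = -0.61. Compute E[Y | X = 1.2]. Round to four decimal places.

-0.4282

For a bivariate normal, E[Y | X=x] = μ_Y + ρ·(σ_Y/σ_X)·(x − μ_X).
E[Y | X=1.2] = -1.2 + (-0.61)·(3.1/4.9)·(1.2 − (3.2)) = -1.2 + (-0.38592)·(-2) = -0.4282.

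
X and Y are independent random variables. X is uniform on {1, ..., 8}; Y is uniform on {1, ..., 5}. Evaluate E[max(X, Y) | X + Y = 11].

Outcomes with X + Y = 11: (6,5), (7,4), (8,3), each with probability 1/40.
E[max(X, Y) | X + Y = 11] = (6 + 7 + 8) / 3 = 7.

7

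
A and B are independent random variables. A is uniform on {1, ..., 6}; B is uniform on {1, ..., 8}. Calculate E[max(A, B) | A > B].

P(A > B) = 5/16.
Summing max(A,B)·P(x,y) over outcomes with A > B gives 35/24.
E[max(A, B) | A > B] = (35/24) / (5/16) = 14/3.

14/3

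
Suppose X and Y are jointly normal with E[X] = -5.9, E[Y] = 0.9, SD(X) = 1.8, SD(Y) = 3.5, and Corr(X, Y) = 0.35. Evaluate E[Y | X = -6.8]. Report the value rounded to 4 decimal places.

E[Y | X=x] = μ_Y + ρ(σ_Y/σ_X)(x − μ_X) for jointly normal variables.
E[Y | X=-6.8] = 0.9 + (0.35)·(3.5/1.8)·(-6.8 − (-5.9)) = 0.9 + (0.68056)·(-0.9) = 0.2875.

0.2875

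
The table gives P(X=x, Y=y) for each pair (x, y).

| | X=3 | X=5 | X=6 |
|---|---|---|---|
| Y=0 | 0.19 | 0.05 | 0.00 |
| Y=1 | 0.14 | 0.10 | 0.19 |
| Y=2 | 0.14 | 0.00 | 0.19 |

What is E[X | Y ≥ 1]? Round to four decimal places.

4.7632

P(Y ≥ 1) = 0.76.
Σ X·P over the event = 3·(0.14) + 3·(0.14) + 5·(0.10) + 6·(0.19) + 6·(0.19) = 3.62.
E[X | Y ≥ 1] = (3.62) / (0.76) = 4.7632.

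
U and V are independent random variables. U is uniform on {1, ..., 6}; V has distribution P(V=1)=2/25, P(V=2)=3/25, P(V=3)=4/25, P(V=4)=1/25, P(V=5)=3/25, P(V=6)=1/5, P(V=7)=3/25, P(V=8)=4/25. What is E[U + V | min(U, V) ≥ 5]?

361/30

P(min(U, V) ≥ 5) = 1/5.
Summing (U+V)·P(x,y) over outcomes with min(U, V) ≥ 5 gives 361/150.
E[U + V | min(U, V) ≥ 5] = (361/150) / (1/5) = 361/30.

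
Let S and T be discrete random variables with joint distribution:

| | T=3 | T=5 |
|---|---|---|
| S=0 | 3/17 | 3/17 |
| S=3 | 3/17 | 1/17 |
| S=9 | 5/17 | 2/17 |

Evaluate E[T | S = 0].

P(S = 0) = 6/17.
Σ T·P over the event = 3·(3/17) + 5·(3/17) = 24/17.
E[T | S = 0] = (24/17) / (6/17) = 4.

4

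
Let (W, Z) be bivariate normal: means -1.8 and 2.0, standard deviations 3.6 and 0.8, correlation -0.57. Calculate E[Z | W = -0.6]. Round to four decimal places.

1.8480

The regression of Z on W has slope ρ·σ_Z/σ_W and passes through (μ_W, μ_Z).
E[Z | W=-0.6] = 2.0 + (-0.57)·(0.8/3.6)·(-0.6 − (-1.8)) = 2.0 + (-0.12667)·(1.2) = 1.8480.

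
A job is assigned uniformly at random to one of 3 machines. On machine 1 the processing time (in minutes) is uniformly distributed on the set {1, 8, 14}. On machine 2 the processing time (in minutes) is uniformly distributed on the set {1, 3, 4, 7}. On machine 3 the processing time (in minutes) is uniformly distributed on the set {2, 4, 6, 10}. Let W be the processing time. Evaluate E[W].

E[W | machine 1] = (1+8+14)/3 = 23/3.
E[W | machine 2] = (1+3+4+7)/4 = 15/4.
E[W | machine 3] = (2+4+6+10)/4 = 11/2.
E[W] = (1/3)·(23/3) + (1/3)·(15/4) + (1/3)·(11/2) = 203/36.

203/36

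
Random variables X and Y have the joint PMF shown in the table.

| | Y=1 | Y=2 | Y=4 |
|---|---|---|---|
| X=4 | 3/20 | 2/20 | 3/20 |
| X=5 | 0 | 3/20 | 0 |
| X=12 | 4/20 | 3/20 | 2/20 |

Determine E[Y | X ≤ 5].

P(X ≤ 5) = 11/20.
Summing Y·P(X=x,Y=y) over the conditioning event gives 5/4.
E[Y | X ≤ 5] = (5/4) / (11/20) = 25/11.

25/11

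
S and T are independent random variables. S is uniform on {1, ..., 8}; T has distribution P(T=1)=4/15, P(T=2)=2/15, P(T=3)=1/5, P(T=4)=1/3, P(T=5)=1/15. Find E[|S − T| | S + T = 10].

P(S + T = 10) = 11/120.
Summing |S−T|·P(x,y) over outcomes with S + T = 10 gives 17/60.
E[|S − T| | S + T = 10] = (17/60) / (11/120) = 34/11.

34/11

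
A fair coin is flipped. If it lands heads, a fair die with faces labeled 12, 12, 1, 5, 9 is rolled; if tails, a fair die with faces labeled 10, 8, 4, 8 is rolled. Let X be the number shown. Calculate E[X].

E[X | heads] = (12+12+1+5+9)/5 = 39/5.
E[X | tails] = (10+8+4+8)/4 = 15/2.
By the law of total expectation,
E[X] = (1/2)·(39/5) + (1/2)·(15/2) = 153/20.

153/20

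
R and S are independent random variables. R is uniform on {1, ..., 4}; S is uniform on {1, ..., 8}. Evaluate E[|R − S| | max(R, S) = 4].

12/7

Outcomes with max(R, S) = 4: (1,4), (2,4), (3,4), (4,1), (4,2), (4,3), (4,4), each with probability 1/32.
E[|R − S| | max(R, S) = 4] = (3 + 2 + 1 + 3 + 2 + 1 + 0) / 7 = 12/7.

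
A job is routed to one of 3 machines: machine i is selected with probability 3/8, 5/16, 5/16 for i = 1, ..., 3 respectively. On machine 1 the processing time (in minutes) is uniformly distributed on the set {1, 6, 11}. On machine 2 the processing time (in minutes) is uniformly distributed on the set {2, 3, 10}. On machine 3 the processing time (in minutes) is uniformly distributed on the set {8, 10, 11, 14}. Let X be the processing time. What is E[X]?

E[X | machine 1] = (1+6+11)/3 = 6.
E[X | machine 2] = (2+3+10)/3 = 5.
E[X | machine 3] = (8+10+11+14)/4 = 43/4.
By the law of total expectation,
E[X] = (3/8)·(6) + (5/16)·(5) + (5/16)·(43/4) = 459/64.

459/64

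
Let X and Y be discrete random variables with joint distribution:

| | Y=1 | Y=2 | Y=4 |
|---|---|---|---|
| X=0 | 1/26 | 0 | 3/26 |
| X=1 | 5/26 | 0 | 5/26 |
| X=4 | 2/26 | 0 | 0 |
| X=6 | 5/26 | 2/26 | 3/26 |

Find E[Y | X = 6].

P(X = 6) = 5/13.
Σ Y·P over the event = 1·(5/26) + 2·(2/26) + 4·(3/26) = 21/26.
E[Y | X = 6] = (21/26) / (5/13) = 21/10.

21/10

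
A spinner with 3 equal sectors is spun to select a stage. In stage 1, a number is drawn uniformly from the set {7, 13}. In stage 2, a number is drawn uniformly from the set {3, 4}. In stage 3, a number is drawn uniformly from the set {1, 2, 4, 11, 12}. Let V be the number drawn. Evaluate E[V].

E[V | stage 1] = (7+13)/2 = 10.
E[V | stage 2] = (3+4)/2 = 7/2.
E[V | stage 3] = (1+2+4+11+12)/5 = 6.
By the law of total expectation,
E[V] = (1/3)·(10) + (1/3)·(7/2) + (1/3)·(6) = 13/2.

13/2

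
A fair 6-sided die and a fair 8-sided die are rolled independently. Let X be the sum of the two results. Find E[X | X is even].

8

P(X is even) = 1/2.
Σ over the event: 2·1/48 + 4·1/16 + 6·5/48 + 8·1/8 + 10·5/48 + 12·1/16 + 14·1/48 = 4.
E[X | X is even] = (4) / (1/2) = 8.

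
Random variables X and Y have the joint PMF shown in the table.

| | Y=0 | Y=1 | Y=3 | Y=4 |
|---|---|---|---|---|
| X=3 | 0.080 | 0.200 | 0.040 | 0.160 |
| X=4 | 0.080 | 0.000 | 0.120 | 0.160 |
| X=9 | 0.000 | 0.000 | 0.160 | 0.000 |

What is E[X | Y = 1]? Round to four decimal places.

P(Y = 1) = 0.200.
Σ X·P over the event = 3·(0.200) = 0.600.
E[X | Y = 1] = (0.600) / (0.200) = 3.0000.

3.0000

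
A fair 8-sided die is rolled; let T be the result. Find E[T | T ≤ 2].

3/2

Given T ≤ 2, T is equally likely to be any of {1, 2}.
E[T | T ≤ 2] = (1 + 2) / 2 = 3/2.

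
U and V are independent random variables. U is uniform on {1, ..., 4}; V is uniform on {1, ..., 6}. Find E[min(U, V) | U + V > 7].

Outcomes with U + V > 7: (2,6), (3,5), (3,6), (4,4), (4,5), (4,6), each with probability 1/24.
E[min(U, V) | U + V > 7] = (2 + 3 + 3 + 4 + 4 + 4) / 6 = 10/3.

10/3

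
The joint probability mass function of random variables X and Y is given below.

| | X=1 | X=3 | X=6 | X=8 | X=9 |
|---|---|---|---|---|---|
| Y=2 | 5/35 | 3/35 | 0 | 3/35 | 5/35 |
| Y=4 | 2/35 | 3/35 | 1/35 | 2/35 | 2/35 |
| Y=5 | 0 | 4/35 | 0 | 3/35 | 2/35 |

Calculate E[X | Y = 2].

P(Y = 2) = 16/35.
Σ X·P over the event = 1·(5/35) + 3·(3/35) + 8·(3/35) + 9·(5/35) = 83/35.
E[X | Y = 2] = (83/35) / (16/35) = 83/16.

83/16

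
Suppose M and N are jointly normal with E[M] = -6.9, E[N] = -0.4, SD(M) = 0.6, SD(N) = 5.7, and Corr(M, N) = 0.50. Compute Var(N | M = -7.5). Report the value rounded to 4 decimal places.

For a bivariate normal, Var(N | M=x) = σ_N²(1 − ρ²).
Var(N | M=-7.5) = (5.7)²·(1 − (0.50)²) = 32.49·0.75 = 24.3675.

24.3675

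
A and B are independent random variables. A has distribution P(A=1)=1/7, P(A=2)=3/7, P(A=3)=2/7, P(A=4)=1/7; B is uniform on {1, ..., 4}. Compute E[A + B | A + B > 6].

P(A + B > 6) = 1/7.
Summing (A+B)·P(x,y) over outcomes with A + B > 6 gives 29/28.
E[A + B | A + B > 6] = (29/28) / (1/7) = 29/4.

29/4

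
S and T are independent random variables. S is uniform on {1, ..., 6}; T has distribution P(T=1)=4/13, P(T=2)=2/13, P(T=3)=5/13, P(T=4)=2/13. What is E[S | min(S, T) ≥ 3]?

P(min(S, T) ≥ 3) = 14/39.
Summing S·P(x,y) over outcomes with min(S, T) ≥ 3 gives 21/13.
E[S | min(S, T) ≥ 3] = (21/13) / (14/39) = 9/2.

9/2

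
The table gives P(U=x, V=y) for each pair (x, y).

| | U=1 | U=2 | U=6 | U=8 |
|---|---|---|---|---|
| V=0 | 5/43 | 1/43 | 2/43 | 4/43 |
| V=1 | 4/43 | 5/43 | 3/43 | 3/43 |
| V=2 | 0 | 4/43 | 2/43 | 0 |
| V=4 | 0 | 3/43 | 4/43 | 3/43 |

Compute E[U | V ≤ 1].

P(V ≤ 1) = 27/43.
Σ U·P over the event = 1·(5/43) + 1·(4/43) + 2·(1/43) + 2·(5/43) + 6·(2/43) + 6·(3/43) + 8·(4/43) + 8·(3/43) = 107/43.
E[U | V ≤ 1] = (107/43) / (27/43) = 107/27.

107/27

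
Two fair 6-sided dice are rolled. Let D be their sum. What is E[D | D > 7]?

P(D > 7) = 5/12.
Σ over the event: 8·5/36 + 9·1/9 + 10·1/12 + 11·1/18 + 12·1/36 = 35/9.
E[D | D > 7] = (35/9) / (5/12) = 28/3.

28/3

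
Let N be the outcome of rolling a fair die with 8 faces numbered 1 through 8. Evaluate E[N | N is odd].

4

Given N is odd, N is equally likely to be any of {1, 3, 5, 7}.
E[N | N is odd] = (1 + 3 + 5 + 7) / 4 = 4.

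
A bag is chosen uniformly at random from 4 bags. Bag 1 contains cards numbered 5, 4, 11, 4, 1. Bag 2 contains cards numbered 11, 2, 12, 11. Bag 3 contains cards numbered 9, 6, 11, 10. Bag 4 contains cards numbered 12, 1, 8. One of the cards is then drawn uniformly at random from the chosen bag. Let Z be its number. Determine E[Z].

15/2

E[Z | bag 1] = (5+4+11+4+1)/5 = 5.
E[Z | bag 2] = (11+2+12+11)/4 = 9.
E[Z | bag 3] = (9+6+11+10)/4 = 9.
E[Z | bag 4] = (12+1+8)/3 = 7.
By the law of total expectation,
E[Z] = (1/4)·(5) + (1/4)·(9) + (1/4)·(9) + (1/4)·(7) = 15/2.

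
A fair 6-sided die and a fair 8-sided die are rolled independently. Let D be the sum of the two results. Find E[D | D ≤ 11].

22/3

P(D ≤ 11) = 7/8.
E[D | D ≤ 11] = (77/12) / (7/8) = 22/3.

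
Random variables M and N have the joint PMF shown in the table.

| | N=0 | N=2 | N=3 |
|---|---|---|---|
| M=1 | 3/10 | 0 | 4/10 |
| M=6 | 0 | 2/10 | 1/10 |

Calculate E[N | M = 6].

P(M = 6) = 3/10.
Σ N·P over the event = 2·(2/10) + 3·(1/10) = 7/10.
E[N | M = 6] = (7/10) / (3/10) = 7/3.

7/3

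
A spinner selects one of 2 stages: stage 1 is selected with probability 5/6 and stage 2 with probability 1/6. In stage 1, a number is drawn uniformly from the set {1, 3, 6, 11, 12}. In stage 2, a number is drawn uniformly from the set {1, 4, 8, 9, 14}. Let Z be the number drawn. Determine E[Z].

E[Z | stage 1] = (1+3+6+11+12)/5 = 33/5.
E[Z | stage 2] = (1+4+8+9+14)/5 = 36/5.
By the law of total expectation,
E[Z] = (5/6)·(33/5) + (1/6)·(36/5) = 67/10.

67/10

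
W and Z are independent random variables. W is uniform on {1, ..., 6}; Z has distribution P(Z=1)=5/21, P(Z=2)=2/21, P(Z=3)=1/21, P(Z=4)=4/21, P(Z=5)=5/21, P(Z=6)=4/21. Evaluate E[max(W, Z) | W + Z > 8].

P(W + Z > 8) = 20/63.
Summing max(W,Z)·P(x,y) over outcomes with W + Z > 8 gives 113/63.
E[max(W, Z) | W + Z > 8] = (113/63) / (20/63) = 113/20.

113/20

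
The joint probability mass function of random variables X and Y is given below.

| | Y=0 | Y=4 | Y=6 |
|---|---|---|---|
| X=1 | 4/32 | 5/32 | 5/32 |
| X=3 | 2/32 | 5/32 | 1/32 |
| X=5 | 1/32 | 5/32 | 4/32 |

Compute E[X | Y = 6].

14/5

P(Y = 6) = 5/16.
Σ X·P over the event = 1·(5/32) + 3·(1/32) + 5·(4/32) = 7/8.
E[X | Y = 6] = (7/8) / (5/16) = 14/5.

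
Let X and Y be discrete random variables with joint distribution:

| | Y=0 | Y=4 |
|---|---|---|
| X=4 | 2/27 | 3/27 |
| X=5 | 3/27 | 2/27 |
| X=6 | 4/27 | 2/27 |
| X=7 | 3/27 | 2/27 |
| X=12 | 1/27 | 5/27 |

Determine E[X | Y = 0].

80/13

P(Y = 0) = 13/27.
Σ X·P over the event = 4·(2/27) + 5·(3/27) + 6·(4/27) + 7·(3/27) + 12·(1/27) = 80/27.
E[X | Y = 0] = (80/27) / (13/27) = 80/13.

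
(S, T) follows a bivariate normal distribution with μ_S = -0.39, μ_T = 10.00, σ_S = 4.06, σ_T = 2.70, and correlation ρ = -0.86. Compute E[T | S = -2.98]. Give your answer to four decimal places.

11.4813

E[T | S=x] = μ_T + ρ(σ_T/σ_S)(x − μ_S) for jointly normal variables.
E[T | S=-2.98] = 10.00 + (-0.86)·(2.70/4.06)·(-2.98 − (-0.39)) = 10.00 + (-0.57192)·(-2.59) = 11.4813.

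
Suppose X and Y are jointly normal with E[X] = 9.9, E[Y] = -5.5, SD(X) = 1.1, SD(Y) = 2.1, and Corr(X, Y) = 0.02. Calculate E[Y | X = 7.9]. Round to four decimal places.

-5.5764

The regression of Y on X has slope ρ·σ_Y/σ_X and passes through (μ_X, μ_Y).
E[Y | X=7.9] = -5.5 + (0.02)·(2.1/1.1)·(7.9 − (9.9)) = -5.5 + (0.038182)·(-2) = -5.5764.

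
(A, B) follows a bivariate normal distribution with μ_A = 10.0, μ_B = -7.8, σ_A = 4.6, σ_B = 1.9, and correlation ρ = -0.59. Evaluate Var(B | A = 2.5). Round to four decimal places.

Var(B | A=x) = (1 − ρ²)·σ_B².
Var(B | A=2.5) = (1.9)²·(1 − (-0.59)²) = 3.61·0.6519 = 2.3534.

2.3534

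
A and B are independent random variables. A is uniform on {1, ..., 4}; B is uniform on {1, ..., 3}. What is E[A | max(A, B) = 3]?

12/5

Outcomes with max(A, B) = 3: (1,3), (2,3), (3,1), (3,2), (3,3), each with probability 1/12.
E[A | max(A, B) = 3] = (1 + 2 + 3 + 3 + 3) / 5 = 12/5.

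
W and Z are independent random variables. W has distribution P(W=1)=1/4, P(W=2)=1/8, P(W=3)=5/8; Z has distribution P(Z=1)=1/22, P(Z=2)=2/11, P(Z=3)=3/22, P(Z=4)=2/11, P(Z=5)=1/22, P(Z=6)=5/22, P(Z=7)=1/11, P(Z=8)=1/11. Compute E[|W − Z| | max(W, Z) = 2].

P(max(W, Z) = 2) = 13/176.
Summing |W−Z|·P(x,y) over outcomes with max(W, Z) = 2 gives 9/176.
E[|W − Z| | max(W, Z) = 2] = (9/176) / (13/176) = 9/13.

9/13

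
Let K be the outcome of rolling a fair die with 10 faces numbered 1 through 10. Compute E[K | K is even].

6

Given K is even, K is equally likely to be any of {2, 4, 6, 8, 10}.
E[K | K is even] = (2 + 4 + 6 + 8 + 10) / 5 = 6.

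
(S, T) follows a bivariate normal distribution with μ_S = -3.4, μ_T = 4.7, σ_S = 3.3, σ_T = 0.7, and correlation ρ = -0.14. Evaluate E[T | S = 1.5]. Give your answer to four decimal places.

4.5545

For a bivariate normal, E[T | S=x] = μ_T + ρ·(σ_T/σ_S)·(x − μ_S).
E[T | S=1.5] = 4.7 + (-0.14)·(0.7/3.3)·(1.5 − (-3.4)) = 4.7 + (-0.029697)·(4.9) = 4.5545.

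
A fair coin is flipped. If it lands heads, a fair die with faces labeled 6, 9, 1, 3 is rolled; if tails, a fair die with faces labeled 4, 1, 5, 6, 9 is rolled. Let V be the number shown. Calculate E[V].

39/8

E[V | heads] = (6+9+1+3)/4 = 19/4.
E[V | tails] = (4+1+5+6+9)/5 = 5.
By the law of total expectation,
E[V] = (1/2)·(19/4) + (1/2)·(5) = 39/8.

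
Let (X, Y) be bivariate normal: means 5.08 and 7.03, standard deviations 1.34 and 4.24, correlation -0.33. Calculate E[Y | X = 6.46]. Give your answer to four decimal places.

5.5890

The regression of Y on X has slope ρ·σ_Y/σ_X and passes through (μ_X, μ_Y).
E[Y | X=6.46] = 7.03 + (-0.33)·(4.24/1.34)·(6.46 − (5.08)) = 7.03 + (-1.0442)·(1.38) = 5.5890.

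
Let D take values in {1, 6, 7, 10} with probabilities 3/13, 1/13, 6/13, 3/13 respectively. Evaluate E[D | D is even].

P(D is even) = 4/13.
Σ over the event: 6·1/13 + 10·3/13 = 36/13.
E[D | D is even] = (36/13) / (4/13) = 9.

9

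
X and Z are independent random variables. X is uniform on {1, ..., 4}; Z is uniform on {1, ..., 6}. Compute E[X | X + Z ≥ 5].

P(X + Z ≥ 5) = 3/4.
Summing X·P(x,y) over outcomes with X + Z ≥ 5 gives 25/12.
E[X | X + Z ≥ 5] = (25/12) / (3/4) = 25/9.

25/9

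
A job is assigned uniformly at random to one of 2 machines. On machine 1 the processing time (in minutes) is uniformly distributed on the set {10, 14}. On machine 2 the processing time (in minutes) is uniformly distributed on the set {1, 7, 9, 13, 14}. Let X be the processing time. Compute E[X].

E[X | machine 1] = (10+14)/2 = 12.
E[X | machine 2] = (1+7+9+13+14)/5 = 44/5.
E[X] = (1/2)·(12) + (1/2)·(44/5) = 52/5.

52/5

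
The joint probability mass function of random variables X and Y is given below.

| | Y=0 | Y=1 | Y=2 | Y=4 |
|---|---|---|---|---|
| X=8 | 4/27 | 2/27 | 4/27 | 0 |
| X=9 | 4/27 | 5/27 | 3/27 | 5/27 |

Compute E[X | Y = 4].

P(Y = 4) = 5/27.
Σ X·P over the event = 9·(5/27) = 5/3.
E[X | Y = 4] = (5/3) / (5/27) = 9.

9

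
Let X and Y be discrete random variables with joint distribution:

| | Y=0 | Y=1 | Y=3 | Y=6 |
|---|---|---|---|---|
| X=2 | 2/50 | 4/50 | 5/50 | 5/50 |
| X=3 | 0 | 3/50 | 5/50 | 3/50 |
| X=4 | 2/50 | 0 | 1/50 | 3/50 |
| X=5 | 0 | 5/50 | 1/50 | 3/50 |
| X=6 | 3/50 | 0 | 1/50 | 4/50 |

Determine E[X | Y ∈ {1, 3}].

82/25

P(Y ∈ {1, 3}) = 1/2.
Σ X·P over the event = 2·(4/50) + 2·(5/50) + 3·(3/50) + 3·(5/50) + 4·(1/50) + 5·(5/50) + 5·(1/50) + 6·(1/50) = 41/25.
E[X | Y ∈ {1, 3}] = (41/25) / (1/2) = 82/25.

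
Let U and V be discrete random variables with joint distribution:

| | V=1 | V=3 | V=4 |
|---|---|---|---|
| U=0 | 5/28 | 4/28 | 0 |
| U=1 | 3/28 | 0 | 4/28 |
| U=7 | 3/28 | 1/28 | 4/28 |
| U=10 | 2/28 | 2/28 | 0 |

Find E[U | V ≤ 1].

44/13

P(V ≤ 1) = 13/28.
Σ U·P over the event = 0·(5/28) + 1·(3/28) + 7·(3/28) + 10·(2/28) = 11/7.
E[U | V ≤ 1] = (11/7) / (13/28) = 44/13.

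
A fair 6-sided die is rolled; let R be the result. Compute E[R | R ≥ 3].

Given R ≥ 3, R is equally likely to be any of {3, 4, 5, 6}.
E[R | R ≥ 3] = (3 + 4 + 5 + 6) / 4 = 9/2.

9/2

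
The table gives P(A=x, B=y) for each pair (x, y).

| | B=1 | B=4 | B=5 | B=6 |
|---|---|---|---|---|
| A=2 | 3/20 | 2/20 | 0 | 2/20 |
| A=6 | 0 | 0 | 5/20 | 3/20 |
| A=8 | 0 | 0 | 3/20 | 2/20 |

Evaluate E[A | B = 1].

2

P(B = 1) = 3/20.
Σ A·P over the event = 2·(3/20) = 3/10.
E[A | B = 1] = (3/10) / (3/20) = 2.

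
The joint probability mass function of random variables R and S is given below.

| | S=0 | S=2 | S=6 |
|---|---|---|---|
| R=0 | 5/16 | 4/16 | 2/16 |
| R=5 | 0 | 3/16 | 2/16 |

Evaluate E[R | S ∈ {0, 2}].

P(S ∈ {0, 2}) = 3/4.
Σ R·P over the event = 0·(5/16) + 0·(4/16) + 5·(3/16) = 15/16.
E[R | S ∈ {0, 2}] = (15/16) / (3/4) = 5/4.

5/4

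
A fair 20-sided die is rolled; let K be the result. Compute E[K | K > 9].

Given K > 9, K is equally likely to be any of {10, 11, 12, 13, 14, 15, 16, 17, 18, 19, 20}.
E[K | K > 9] = (10 + 11 + 12 + 13 + 14 + 15 + 16 + 17 + 18 + 19 + 20) / 11 = 15.

15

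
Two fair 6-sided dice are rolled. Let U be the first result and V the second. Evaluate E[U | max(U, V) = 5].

P(max(U, V) = 5) = 1/4.
Summing U·P(x,y) over outcomes with max(U, V) = 5 gives 35/36.
E[U | max(U, V) = 5] = (35/36) / (1/4) = 35/9.

35/9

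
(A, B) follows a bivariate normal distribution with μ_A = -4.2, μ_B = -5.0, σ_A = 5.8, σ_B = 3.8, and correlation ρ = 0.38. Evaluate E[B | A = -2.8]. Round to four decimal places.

-4.6514

The regression of B on A has slope ρ·σ_B/σ_A and passes through (μ_A, μ_B).
E[B | A=-2.8] = -5.0 + (0.38)·(3.8/5.8)·(-2.8 − (-4.2)) = -5.0 + (0.24897)·(1.4) = -4.6514.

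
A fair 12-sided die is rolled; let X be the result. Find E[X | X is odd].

6

Given X is odd, X is equally likely to be any of {1, 3, 5, 7, 9, 11}.
E[X | X is odd] = (1 + 3 + 5 + 7 + 9 + 11) / 6 = 6.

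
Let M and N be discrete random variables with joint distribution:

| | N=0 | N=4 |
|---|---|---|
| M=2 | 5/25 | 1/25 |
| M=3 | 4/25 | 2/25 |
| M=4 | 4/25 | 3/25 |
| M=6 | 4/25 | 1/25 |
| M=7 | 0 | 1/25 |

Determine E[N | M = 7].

4

P(M = 7) = 1/25.
Σ N·P over the event = 4·(1/25) = 4/25.
E[N | M = 7] = (4/25) / (1/25) = 4.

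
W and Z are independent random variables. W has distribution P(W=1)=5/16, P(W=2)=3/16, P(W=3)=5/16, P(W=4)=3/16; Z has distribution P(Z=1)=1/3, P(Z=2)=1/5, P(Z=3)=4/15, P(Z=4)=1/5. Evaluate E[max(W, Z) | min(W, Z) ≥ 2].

75/22

P(min(W, Z) ≥ 2) = 11/24.
Summing max(W,Z)·P(x,y) over outcomes with min(W, Z) ≥ 2 gives 25/16.
E[max(W, Z) | min(W, Z) ≥ 2] = (25/16) / (11/24) = 75/22.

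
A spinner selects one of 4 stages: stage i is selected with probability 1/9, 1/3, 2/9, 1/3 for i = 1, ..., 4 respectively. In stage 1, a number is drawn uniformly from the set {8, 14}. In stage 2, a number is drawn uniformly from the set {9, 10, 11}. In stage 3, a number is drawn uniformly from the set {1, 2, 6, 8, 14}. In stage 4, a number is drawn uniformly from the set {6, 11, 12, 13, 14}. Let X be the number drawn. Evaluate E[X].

E[X | stage 1] = (8+14)/2 = 11.
E[X | stage 2] = (9+10+11)/3 = 10.
E[X | stage 3] = (1+2+6+8+14)/5 = 31/5.
E[X | stage 4] = (6+11+12+13+14)/5 = 56/5.
By the law of total expectation,
E[X] = (1/9)·(11) + (1/3)·(10) + (2/9)·(31/5) + (1/3)·(56/5) = 29/3.

29/3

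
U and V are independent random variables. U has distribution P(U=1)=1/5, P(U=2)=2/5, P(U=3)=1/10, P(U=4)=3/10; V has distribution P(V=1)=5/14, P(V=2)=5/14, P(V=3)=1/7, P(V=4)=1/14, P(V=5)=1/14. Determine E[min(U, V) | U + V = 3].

P(U + V = 3) = 3/14.
Summing min(U,V)·P(x,y) over outcomes with U + V = 3 gives 3/14.
E[min(U, V) | U + V = 3] = (3/14) / (3/14) = 1.

1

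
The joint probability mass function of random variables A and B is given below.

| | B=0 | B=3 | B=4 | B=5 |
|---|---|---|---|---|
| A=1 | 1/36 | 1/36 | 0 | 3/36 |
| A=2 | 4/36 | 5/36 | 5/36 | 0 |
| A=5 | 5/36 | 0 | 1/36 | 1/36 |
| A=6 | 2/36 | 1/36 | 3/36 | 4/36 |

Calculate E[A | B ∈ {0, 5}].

P(B ∈ {0, 5}) = 5/9.
Σ A·P over the event = 1·(1/36) + 1·(3/36) + 2·(4/36) + 5·(5/36) + 5·(1/36) + 6·(2/36) + 6·(4/36) = 13/6.
E[A | B ∈ {0, 5}] = (13/6) / (5/9) = 39/10.

39/10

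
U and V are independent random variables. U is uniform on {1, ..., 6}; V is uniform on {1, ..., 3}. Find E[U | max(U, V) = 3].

Outcomes with max(U, V) = 3: (1,3), (2,3), (3,1), (3,2), (3,3), each with probability 1/18.
E[U | max(U, V) = 3] = (1 + 2 + 3 + 3 + 3) / 5 = 12/5.

12/5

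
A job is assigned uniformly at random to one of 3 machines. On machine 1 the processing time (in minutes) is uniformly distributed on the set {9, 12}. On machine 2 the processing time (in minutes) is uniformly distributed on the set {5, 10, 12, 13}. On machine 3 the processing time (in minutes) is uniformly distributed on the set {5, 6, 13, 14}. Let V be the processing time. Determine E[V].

10

E[V | machine 1] = (9+12)/2 = 21/2.
E[V | machine 2] = (5+10+12+13)/4 = 10.
E[V | machine 3] = (5+6+13+14)/4 = 19/2.
E[V] = (1/3)·(21/2) + (1/3)·(10) + (1/3)·(19/2) = 10.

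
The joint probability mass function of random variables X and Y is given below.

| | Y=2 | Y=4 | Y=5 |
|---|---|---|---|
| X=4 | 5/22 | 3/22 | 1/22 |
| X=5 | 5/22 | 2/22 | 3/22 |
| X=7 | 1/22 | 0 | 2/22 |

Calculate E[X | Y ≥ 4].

P(Y ≥ 4) = 1/2.
Σ X·P over the event = 4·(3/22) + 4·(1/22) + 5·(2/22) + 5·(3/22) + 7·(2/22) = 5/2.
E[X | Y ≥ 4] = (5/2) / (1/2) = 5.

5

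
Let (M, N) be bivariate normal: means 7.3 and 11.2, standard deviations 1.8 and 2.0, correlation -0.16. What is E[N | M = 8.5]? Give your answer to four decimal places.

10.9867

E[N | M=x] = μ_N + ρ(σ_N/σ_M)(x − μ_M) for jointly normal variables.
E[N | M=8.5] = 11.2 + (-0.16)·(2.0/1.8)·(8.5 − (7.3)) = 11.2 + (-0.17778)·(1.2) = 10.9867.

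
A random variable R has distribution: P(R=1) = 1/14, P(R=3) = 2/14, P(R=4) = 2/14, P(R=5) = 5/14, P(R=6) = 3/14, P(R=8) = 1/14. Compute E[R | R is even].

P(R is even) = 3/7.
Σ over the event: 4·1/7 + 6·3/14 + 8·1/14 = 17/7.
E[R | R is even] = (17/7) / (3/7) = 17/3.

17/3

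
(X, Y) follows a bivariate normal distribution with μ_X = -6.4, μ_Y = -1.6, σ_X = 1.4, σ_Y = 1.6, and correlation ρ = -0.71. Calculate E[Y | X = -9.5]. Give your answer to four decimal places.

The regression of Y on X has slope ρ·σ_Y/σ_X and passes through (μ_X, μ_Y).
E[Y | X=-9.5] = -1.6 + (-0.71)·(1.6/1.4)·(-9.5 − (-6.4)) = -1.6 + (-0.81143)·(-3.1) = 0.9154.

0.9154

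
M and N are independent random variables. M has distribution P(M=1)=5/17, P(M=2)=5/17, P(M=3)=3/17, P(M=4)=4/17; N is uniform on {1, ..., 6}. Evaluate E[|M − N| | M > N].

38/23

P(M > N) = 23/102.
Summing |M−N|·P(x,y) over outcomes with M > N gives 19/51.
E[|M − N| | M > N] = (19/51) / (23/102) = 38/23.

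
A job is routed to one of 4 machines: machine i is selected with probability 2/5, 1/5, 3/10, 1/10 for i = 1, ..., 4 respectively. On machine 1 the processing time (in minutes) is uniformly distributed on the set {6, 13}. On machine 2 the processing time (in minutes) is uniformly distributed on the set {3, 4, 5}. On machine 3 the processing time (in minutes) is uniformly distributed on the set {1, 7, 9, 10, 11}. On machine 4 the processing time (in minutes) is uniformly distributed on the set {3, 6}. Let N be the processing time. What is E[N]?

733/100

E[N | machine 1] = (6+13)/2 = 19/2.
E[N | machine 2] = (3+4+5)/3 = 4.
E[N | machine 3] = (1+7+9+10+11)/5 = 38/5.
E[N | machine 4] = (3+6)/2 = 9/2.
By the law of total expectation,
E[N] = (2/5)·(19/2) + (1/5)·(4) + (3/10)·(38/5) + (1/10)·(9/2) = 733/100.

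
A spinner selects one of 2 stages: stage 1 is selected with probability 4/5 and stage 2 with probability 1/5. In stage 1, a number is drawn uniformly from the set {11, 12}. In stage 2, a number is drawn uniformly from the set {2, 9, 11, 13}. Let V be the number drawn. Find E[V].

E[V | stage 1] = (11+12)/2 = 23/2.
E[V | stage 2] = (2+9+11+13)/4 = 35/4.
E[V] = (4/5)·(23/2) + (1/5)·(35/4) = 219/20.

219/20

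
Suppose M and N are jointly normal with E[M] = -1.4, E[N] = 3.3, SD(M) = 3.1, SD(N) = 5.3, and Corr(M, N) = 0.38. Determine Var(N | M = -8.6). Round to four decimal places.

24.0338

For a bivariate normal, Var(N | M=x) = σ_N²(1 − ρ²).
Var(N | M=-8.6) = (5.3)²·(1 − (0.38)²) = 28.09·0.8556 = 24.0338.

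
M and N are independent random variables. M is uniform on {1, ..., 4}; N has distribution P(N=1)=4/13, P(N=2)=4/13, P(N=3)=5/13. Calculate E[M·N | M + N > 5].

137/14

P(M + N > 5) = 7/26.
Summing MN·P(x,y) over outcomes with M + N > 5 gives 137/52.
E[M·N | M + N > 5] = (137/52) / (7/26) = 137/14.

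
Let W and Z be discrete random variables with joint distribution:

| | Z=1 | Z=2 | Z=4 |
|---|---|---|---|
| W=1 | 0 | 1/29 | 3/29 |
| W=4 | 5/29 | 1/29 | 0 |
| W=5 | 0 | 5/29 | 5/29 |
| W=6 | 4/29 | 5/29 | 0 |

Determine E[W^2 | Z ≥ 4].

16

P(Z ≥ 4) = 8/29.
Σ W^2·P over the event = 1·(3/29) + 25·(5/29) = 128/29.
E[W^2 | Z ≥ 4] = (128/29) / (8/29) = 16.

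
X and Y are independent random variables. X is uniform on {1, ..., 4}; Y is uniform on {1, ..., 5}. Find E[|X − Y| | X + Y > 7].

1

P(X + Y > 7) = 3/20.
Summing |X−Y|·P(x,y) over outcomes with X + Y > 7 gives 3/20.
E[|X − Y| | X + Y > 7] = (3/20) / (3/20) = 1.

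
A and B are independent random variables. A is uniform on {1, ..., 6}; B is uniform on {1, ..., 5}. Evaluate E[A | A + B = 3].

Outcomes with A + B = 3: (1,2), (2,1), each with probability 1/30.
E[A | A + B = 3] = (1 + 2) / 2 = 3/2.

3/2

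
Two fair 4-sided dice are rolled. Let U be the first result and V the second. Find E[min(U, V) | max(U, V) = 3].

9/5

Outcomes with max(U, V) = 3: (1,3), (2,3), (3,1), (3,2), (3,3), each with probability 1/16.
E[min(U, V) | max(U, V) = 3] = (1 + 2 + 1 + 2 + 3) / 5 = 9/5.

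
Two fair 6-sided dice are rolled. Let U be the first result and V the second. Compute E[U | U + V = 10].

5

Outcomes with U + V = 10: (4,6), (5,5), (6,4), each with probability 1/36.
E[U | U + V = 10] = (4 + 5 + 6) / 3 = 5.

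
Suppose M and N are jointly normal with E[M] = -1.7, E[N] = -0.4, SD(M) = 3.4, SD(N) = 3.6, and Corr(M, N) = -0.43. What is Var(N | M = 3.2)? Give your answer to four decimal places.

For a bivariate normal, Var(N | M=x) = σ_N²(1 − ρ²).
Var(N | M=3.2) = (3.6)²·(1 − (-0.43)²) = 12.96·0.8151 = 10.5637.

10.5637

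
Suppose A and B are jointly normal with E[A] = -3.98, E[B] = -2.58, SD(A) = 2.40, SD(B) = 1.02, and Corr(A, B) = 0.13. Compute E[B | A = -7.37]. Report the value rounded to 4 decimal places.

For a bivariate normal, E[B | A=x] = μ_B + ρ·(σ_B/σ_A)·(x − μ_A).
E[B | A=-7.37] = -2.58 + (0.13)·(1.02/2.40)·(-7.37 − (-3.98)) = -2.58 + (0.05525)·(-3.39) = -2.7673.

-2.7673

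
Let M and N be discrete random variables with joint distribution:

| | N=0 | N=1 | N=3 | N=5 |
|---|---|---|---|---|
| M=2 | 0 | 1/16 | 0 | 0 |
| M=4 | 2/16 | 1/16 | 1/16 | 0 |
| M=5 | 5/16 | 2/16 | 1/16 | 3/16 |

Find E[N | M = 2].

1

P(M = 2) = 1/16.
Σ N·P over the event = 1·(1/16) = 1/16.
E[N | M = 2] = (1/16) / (1/16) = 1.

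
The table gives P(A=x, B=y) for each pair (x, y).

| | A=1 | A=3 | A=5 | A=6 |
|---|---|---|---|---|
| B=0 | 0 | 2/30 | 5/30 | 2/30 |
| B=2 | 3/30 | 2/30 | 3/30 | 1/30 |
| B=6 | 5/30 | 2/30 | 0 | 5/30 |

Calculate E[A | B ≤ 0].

43/9

P(B ≤ 0) = 3/10.
Summing A·P(A=x,B=y) over the conditioning event gives 43/30.
E[A | B ≤ 0] = (43/30) / (3/10) = 43/9.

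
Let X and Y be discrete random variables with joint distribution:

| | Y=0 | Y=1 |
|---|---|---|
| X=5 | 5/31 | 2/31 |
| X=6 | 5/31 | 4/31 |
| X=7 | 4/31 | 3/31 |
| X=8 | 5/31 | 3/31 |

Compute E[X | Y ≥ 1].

79/12

P(Y ≥ 1) = 12/31.
Σ X·P over the event = 5·(2/31) + 6·(4/31) + 7·(3/31) + 8·(3/31) = 79/31.
E[X | Y ≥ 1] = (79/31) / (12/31) = 79/12.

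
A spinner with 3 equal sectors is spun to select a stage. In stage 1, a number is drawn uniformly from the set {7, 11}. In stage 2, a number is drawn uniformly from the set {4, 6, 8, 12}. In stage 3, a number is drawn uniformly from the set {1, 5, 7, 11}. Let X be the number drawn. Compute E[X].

15/2

E[X | stage 1] = (7+11)/2 = 9.
E[X | stage 2] = (4+6+8+12)/4 = 15/2.
E[X | stage 3] = (1+5+7+11)/4 = 6.
E[X] = (1/3)·(9) + (1/3)·(15/2) + (1/3)·(6) = 15/2.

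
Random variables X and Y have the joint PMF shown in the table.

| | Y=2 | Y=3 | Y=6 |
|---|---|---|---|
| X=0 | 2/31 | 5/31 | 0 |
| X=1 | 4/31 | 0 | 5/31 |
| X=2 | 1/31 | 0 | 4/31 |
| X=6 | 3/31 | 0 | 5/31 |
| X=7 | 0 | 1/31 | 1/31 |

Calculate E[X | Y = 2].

P(Y = 2) = 10/31.
Σ X·P over the event = 0·(2/31) + 1·(4/31) + 2·(1/31) + 6·(3/31) = 24/31.
E[X | Y = 2] = (24/31) / (10/31) = 12/5.

12/5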